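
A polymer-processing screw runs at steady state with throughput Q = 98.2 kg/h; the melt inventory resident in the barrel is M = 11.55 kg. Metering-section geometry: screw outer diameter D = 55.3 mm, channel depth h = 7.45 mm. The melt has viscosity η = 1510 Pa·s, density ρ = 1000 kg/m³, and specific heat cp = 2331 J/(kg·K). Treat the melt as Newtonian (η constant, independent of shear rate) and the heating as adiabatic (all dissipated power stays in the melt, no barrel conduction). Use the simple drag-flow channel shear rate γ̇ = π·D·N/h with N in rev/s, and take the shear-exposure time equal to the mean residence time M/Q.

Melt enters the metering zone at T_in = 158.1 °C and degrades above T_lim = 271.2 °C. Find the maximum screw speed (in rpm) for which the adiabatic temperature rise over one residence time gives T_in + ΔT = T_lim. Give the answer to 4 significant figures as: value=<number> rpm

value=52.25 rpm

Convert throughput: Q = 98.2 kg/h = 98.2/3600 = 0.0272778 kg/s
t_res = M / Q_s = 11.55 / 0.0272778 = 423.422 s
D = 55.3 mm = 0.0553 m;  h = 7.45 mm = 0.00745 m
Allowable rise: ΔT_a = T_lim − T_in = 271.2 − 158.1 = 113.1 K
γ̇_max² = ΔT_a·ρ·cp / (η·t_res) = [113.1 × 1000 × 2331] / [1510 × 423.422] = 412.339 s⁻²
γ̇_max = √412.339 = 20.3061 s⁻¹
N_max = γ̇_max·h / (π·D) = 20.3061 · 0.00745 / (π · 0.0553) = 0.870781 rev/s = 52.2468 rpm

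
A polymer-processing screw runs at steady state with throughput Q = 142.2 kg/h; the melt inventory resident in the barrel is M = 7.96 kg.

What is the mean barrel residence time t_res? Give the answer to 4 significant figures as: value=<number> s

Throughput in SI: Q_s = 142.2 kg/h ÷ 3600 s/h = 0.0395 kg/s
t_res = M / Q_s = 7.96 / 0.0395 = 201.519 s

value=201.5 s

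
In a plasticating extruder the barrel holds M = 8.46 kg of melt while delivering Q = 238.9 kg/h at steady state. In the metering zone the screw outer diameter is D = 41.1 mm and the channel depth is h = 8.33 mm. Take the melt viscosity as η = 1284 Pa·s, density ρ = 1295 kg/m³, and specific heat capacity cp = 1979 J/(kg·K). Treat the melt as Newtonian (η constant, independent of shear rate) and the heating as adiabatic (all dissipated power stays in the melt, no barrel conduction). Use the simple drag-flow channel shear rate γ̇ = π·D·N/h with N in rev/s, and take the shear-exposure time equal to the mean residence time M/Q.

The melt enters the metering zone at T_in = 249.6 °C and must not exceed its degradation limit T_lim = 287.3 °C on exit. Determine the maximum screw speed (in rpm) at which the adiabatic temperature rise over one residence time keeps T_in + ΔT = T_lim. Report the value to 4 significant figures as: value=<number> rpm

value=94.04 rpm

Convert throughput: Q = 238.9 kg/h = 238.9/3600 = 0.0663611 kg/s
t_res = M / Q_s = 8.46 ÷ 0.0663611 = 127.484 s
D = 41.1 mm = 0.0411 m;  h = 8.33 mm = 0.00833 m
Allowable rise: ΔT_a = T_lim − T_in = 287.3 − 249.6 = 37.7 K
Invert ΔT = ηγ̇²t_res/(ρcp) for γ̇: γ̇_max² = ΔT_a ρ cp / (η t_res) = 37.7·1295·1979 / (1284·127.484) = 590.249 s⁻²
γ̇_max = sqrt(590.249) = 24.295 s⁻¹
N_max = γ̇_max h / (πD) = 24.295·0.00833/(π·0.0411) = 1.56737 rev/s → ×60 = 94.0421 rpm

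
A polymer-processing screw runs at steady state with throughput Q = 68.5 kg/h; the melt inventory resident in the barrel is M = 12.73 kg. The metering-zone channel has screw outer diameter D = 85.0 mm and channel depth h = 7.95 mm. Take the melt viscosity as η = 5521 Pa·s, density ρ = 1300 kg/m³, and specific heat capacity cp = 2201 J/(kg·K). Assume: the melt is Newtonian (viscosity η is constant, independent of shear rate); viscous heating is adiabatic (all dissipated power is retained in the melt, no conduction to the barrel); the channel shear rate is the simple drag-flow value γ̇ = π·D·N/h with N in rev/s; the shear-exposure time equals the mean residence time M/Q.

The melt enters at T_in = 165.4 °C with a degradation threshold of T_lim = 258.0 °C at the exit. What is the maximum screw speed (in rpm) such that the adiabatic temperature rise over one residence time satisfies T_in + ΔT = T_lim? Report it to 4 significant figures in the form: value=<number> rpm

value=15.13 rpm

Q_s = Q / 3600 = 68.5 / 3600 = 0.0190278 kg/s
t_res = M / Q_s = 12.73 ÷ 0.0190278 = 669.022 s
D = 85.0 mm = 0.085 m;  h = 7.95 mm = 0.00795 m
ΔT_a = T_lim − T_in = 258.0 °C − 165.4 °C = 92.6 K
γ̇_max² = ΔT_a·ρ·cp/(η·t_res) = 92.6·1300·2201/(5521·669.022) = 71.7326 s⁻²
γ̇_max = √71.7326 = 8.46951 s⁻¹
Solve γ̇ = πDN/h for N: N_max = γ̇_max·h/(π·D) = 8.46951 × 0.00795 / (π × 0.085) = 0.252149 rev/s = 15.1289 rpm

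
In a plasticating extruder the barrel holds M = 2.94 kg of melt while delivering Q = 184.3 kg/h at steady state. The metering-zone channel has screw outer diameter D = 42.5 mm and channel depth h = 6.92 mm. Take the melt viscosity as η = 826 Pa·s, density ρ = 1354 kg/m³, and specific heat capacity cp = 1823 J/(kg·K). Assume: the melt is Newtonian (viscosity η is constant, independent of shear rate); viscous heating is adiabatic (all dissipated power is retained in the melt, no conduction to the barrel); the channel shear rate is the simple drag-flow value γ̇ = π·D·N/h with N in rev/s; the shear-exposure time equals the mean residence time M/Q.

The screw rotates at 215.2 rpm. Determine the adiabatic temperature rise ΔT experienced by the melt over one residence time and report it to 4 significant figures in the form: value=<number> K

value=92.03 K

Q_s = Q / 3600 = 184.3 / 3600 = 0.0511944 kg/s
t_res = M / Q_s = 2.94 / 0.0511944 = 57.4281 s
D = 42.5 mm = 0.0425 m;  h = 6.92 mm = 0.00692 m;  N = 215.2 rpm / 60 = 3.58667 rev/s
γ̇ = π·D·N / h = π · 0.0425 · 3.58667 / 0.00692 = 69.2028 s⁻¹
ΔT = η·γ̇²·t_res / (ρ·cp) = 826 · (69.2028)² · 57.4281 / (1354 · 1823) = 92.0337 K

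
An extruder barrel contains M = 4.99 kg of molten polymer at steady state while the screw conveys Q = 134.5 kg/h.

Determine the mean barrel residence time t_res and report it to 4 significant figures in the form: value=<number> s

value=133.6 s

Convert throughput: Q = 134.5 kg/h = 134.5/3600 = 0.0373611 kg/s
t_res = M / Q_s = 4.99 / 0.0373611 = 133.561 s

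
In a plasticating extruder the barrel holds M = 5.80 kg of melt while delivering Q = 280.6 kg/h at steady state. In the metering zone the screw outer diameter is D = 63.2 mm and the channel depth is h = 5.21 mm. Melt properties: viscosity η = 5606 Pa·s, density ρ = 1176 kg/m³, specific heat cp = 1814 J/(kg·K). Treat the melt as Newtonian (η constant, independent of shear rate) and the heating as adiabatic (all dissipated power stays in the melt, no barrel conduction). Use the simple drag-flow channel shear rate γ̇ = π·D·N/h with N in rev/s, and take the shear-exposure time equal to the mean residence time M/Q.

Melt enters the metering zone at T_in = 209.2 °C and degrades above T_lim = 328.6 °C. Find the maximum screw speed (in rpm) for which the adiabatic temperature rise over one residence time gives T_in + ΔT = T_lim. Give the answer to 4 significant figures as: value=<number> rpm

value=38.90 rpm

Q_s = Q / 3600 = 280.6 / 3600 = 0.0779444 kg/s
t_res = M / Q_s = 5.80 ÷ 0.0779444 = 74.412 s
Convert to metres: D = 0.0632 m, h = 0.00521 m
Allowable rise: ΔT_a = T_lim − T_in = 328.6 − 209.2 = 119.4 K
Invert ΔT = ηγ̇²t_res/(ρcp) for γ̇: γ̇_max² = ΔT_a ρ cp / (η t_res) = 119.4·1176·1814 / (5606·74.412) = 610.595 s⁻²
γ̇_max = sqrt(610.595) = 24.7102 s⁻¹
N_max = γ̇_max·h / (π·D) = 24.7102 · 0.00521 / (π · 0.0632) = 0.648406 rev/s = 38.9044 rpm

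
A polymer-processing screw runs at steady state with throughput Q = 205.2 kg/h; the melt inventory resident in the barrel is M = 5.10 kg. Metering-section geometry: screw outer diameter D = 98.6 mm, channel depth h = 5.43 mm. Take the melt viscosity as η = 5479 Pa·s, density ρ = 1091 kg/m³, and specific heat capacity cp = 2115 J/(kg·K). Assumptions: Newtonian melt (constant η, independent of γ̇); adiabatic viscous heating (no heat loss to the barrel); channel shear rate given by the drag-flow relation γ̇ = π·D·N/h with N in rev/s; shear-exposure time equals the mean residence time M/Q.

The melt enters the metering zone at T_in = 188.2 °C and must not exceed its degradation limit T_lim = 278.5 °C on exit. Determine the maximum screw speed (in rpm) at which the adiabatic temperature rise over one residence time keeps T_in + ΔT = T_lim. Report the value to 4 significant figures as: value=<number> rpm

value=21.68 rpm

Q_s = Q / 3600 = 205.2 / 3600 = 0.057 kg/s
Mean residence time: t_res = M/Q_s = 5.10 kg / 0.057 kg/s = 89.4737 s
Convert to metres: D = 0.0986 m, h = 0.00543 m
ΔT_a = T_lim − T_in = 278.5 − 188.2 = 90.3 K
γ̇_max² = ΔT_a·ρ·cp/(η·t_res) = 90.3·1091·2115/(5479·89.4737) = 425.037 s⁻²
Take the square root: γ̇_max = √(425.037) = 20.6164 s⁻¹
Solve γ̇ = πDN/h for N: N_max = γ̇_max·h/(π·D) = 20.6164 × 0.00543 / (π × 0.0986) = 0.361398 rev/s = 21.6839 rpm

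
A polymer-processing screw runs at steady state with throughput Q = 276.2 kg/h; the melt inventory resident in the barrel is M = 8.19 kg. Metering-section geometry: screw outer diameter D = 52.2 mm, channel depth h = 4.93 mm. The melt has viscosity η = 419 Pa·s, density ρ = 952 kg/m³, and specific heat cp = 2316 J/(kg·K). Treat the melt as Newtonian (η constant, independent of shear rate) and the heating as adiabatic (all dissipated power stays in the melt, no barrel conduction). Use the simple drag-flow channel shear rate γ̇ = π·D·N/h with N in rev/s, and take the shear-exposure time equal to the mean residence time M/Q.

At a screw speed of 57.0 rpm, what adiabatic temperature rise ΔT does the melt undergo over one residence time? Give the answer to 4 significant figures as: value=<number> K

Q_s = Q / 3600 = 276.2 / 3600 = 0.0767222 kg/s
t_res = M / Q_s = 8.19 / 0.0767222 = 106.749 s
D = 52.2 mm = 0.0522 m;  h = 4.93 mm = 0.00493 m;  N = 57.0 rpm / 60 = 0.95 rev/s
Shear rate: γ̇ = πDN/h = π·0.0522·0.95/0.00493 = 31.6007 s⁻¹
Adiabatic rise: ΔT = η γ̇² t_res / (ρ cp) = 419·(31.6007)²·106.749 / (952·2316) = 20.2579 K

value=20.26 K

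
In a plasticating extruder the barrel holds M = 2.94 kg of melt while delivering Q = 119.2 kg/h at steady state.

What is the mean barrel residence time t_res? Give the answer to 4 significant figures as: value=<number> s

value=88.79 s

Throughput in SI: Q_s = 119.2 kg/h ÷ 3600 s/h = 0.0331111 kg/s
t_res = M / Q_s = 2.94 / 0.0331111 = 88.7919 s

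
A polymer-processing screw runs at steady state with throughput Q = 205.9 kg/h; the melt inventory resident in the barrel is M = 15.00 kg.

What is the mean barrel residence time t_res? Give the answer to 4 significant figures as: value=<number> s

Throughput in SI: Q_s = 205.9 kg/h ÷ 3600 s/h = 0.0571944 kg/s
t_res = M / Q_s = 15.00 / 0.0571944 = 262.263 s

value=262.3 s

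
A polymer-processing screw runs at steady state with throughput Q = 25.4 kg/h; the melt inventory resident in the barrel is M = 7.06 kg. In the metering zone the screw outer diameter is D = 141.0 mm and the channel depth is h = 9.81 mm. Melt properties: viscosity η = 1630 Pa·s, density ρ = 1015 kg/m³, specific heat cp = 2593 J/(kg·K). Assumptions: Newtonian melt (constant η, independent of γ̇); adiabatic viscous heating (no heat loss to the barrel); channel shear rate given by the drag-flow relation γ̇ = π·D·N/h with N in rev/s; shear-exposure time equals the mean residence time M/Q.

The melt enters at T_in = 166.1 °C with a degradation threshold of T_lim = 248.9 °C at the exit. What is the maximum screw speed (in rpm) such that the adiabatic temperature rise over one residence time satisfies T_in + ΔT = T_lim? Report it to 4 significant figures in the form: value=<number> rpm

Q_s = Q / 3600 = 25.4 / 3600 = 0.00705556 kg/s
Mean residence time: t_res = M/Q_s = 7.06 kg / 0.00705556 kg/s = 1000.63 s
D = 141.0 mm = 0.141 m;  h = 9.81 mm = 0.00981 m
ΔT_a = T_lim − T_in = 248.9 °C − 166.1 °C = 82.8 K
γ̇_max² = ΔT_a·ρ·cp / (η·t_res) = [82.8 × 1015 × 2593] / [1630 × 1000.63] = 133.61 s⁻²
γ̇_max = sqrt(133.61) = 11.559 s⁻¹
N_max = γ̇_max h / (πD) = 11.559·0.00981/(π·0.141) = 0.255988 rev/s → ×60 = 15.3593 rpm

value=15.36 rpm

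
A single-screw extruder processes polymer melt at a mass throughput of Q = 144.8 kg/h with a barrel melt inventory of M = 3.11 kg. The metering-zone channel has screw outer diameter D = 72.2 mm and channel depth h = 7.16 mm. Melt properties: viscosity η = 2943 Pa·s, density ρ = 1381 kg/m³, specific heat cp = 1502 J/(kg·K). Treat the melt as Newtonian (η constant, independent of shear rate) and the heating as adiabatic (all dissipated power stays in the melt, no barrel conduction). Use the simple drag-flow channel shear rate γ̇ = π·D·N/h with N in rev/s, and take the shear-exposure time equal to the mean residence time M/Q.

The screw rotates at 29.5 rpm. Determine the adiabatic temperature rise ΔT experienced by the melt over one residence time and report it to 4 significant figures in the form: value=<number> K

value=26.61 K

Convert throughput: Q = 144.8 kg/h = 144.8/3600 = 0.0402222 kg/s
t_res = M / Q_s = 3.11 / 0.0402222 = 77.3204 s
Convert to SI: D = 0.0722 m, h = 0.00716 m, N = 29.5/60 = 0.491667 rev/s
γ̇ = π·D·N / h = π · 0.0722 · 0.491667 / 0.00716 = 15.5756 s⁻¹
Adiabatic rise: ΔT = η γ̇² t_res / (ρ cp) = 2943·(15.5756)²·77.3204 / (1381·1502) = 26.614 K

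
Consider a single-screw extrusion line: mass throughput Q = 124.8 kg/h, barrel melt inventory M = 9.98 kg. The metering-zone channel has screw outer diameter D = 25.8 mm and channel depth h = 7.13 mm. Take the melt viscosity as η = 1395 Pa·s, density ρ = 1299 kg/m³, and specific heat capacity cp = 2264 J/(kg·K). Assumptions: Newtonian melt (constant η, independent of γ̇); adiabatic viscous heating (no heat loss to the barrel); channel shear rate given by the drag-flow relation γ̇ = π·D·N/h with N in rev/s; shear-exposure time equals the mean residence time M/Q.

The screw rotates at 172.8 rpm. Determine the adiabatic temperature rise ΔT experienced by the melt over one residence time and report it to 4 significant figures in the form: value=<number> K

Convert throughput: Q = 124.8 kg/h = 124.8/3600 = 0.0346667 kg/s
t_res = M / Q_s = 9.98 / 0.0346667 = 287.885 s
Geometry in metres: D = 25.8 mm → 0.0258 m, h = 7.13 mm → 0.00713 m; screw speed N = 172.8 rpm = 2.88 rev/s
γ̇ = π·D·N / h = π · 0.0258 · 2.88 / 0.00713 = 32.7395 s⁻¹
ΔT = η·γ̇²·t_res/(ρ·cp) = [1395 × 32.7395² × 287.885] / [1299 × 2264] = 146.37 K

value=146.4 K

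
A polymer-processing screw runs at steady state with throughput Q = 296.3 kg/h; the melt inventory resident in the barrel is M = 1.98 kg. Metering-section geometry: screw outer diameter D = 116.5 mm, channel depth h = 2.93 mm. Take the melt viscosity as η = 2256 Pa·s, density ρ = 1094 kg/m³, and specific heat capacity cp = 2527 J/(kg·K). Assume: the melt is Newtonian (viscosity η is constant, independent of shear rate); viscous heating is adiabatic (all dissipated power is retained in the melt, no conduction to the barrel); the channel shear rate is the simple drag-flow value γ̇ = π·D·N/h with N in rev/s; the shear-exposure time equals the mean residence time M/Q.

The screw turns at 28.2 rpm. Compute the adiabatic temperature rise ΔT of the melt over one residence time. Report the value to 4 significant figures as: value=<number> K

value=67.67 K

Convert throughput: Q = 296.3 kg/h = 296.3/3600 = 0.0823056 kg/s
t_res = M / Q_s = 1.98 / 0.0823056 = 24.0567 s
D = 116.5 mm = 0.1165 m;  h = 2.93 mm = 0.00293 m;  N = 28.2 rpm / 60 = 0.47 rev/s
γ̇ = π D N / h = (π)(0.1165)(0.47) / 0.00293 = 58.7092 s⁻¹
ΔT = η·γ̇²·t_res / (ρ·cp) = 2256 · (58.7092)² · 24.0567 / (1094 · 2527) = 67.6651 K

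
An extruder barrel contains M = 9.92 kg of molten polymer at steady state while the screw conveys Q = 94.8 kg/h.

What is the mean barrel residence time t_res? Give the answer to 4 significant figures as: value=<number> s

Convert throughput: Q = 94.8 kg/h = 94.8/3600 = 0.0263333 kg/s
t_res = M / Q_s = 9.92 ÷ 0.0263333 = 376.709 s

value=376.7 s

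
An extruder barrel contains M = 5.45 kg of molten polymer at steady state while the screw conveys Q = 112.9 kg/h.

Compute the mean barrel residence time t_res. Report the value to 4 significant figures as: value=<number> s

Convert throughput: Q = 112.9 kg/h = 112.9/3600 = 0.0313611 kg/s
t_res = M / Q_s = 5.45 / 0.0313611 = 173.782 s

value=173.8 s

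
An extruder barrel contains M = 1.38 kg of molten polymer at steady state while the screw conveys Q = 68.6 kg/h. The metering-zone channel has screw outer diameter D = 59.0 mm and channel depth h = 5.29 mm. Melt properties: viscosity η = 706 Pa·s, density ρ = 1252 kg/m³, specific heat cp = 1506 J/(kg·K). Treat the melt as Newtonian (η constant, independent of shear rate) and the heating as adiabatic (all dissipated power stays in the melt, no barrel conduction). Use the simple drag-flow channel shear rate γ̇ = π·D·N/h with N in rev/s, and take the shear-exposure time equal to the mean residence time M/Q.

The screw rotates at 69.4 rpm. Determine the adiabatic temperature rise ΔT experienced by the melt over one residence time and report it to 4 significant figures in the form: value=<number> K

Q_s = Q / 3600 = 68.6 / 3600 = 0.0190556 kg/s
Mean residence time: t_res = M/Q_s = 1.38 kg / 0.0190556 kg/s = 72.4198 s
Geometry in metres: D = 59.0 mm → 0.059 m, h = 5.29 mm → 0.00529 m; screw speed N = 69.4 rpm = 1.15667 rev/s
γ̇ = π D N / h = (π)(0.059)(1.15667) / 0.00529 = 40.5279 s⁻¹
ΔT = η·γ̇²·t_res/(ρ·cp) = [706 × 40.5279² × 72.4198] / [1252 × 1506] = 44.5391 K

value=44.54 K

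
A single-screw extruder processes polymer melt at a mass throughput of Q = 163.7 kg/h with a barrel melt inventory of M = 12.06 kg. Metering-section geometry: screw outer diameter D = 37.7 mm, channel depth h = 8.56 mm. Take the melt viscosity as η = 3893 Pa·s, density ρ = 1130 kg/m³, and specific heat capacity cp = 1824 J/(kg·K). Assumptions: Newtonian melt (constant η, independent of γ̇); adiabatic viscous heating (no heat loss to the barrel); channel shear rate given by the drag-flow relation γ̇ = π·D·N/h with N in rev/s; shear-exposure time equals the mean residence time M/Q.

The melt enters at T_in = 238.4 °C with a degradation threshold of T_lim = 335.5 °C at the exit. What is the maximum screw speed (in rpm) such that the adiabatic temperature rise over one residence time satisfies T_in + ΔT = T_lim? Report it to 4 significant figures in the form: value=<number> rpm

Throughput in SI: Q_s = 163.7 kg/h ÷ 3600 s/h = 0.0454722 kg/s
t_res = M / Q_s = 12.06 / 0.0454722 = 265.217 s
D = 37.7 mm = 0.0377 m;  h = 8.56 mm = 0.00856 m
ΔT_a = T_lim − T_in = 335.5 °C − 238.4 °C = 97.1 K
γ̇_max² = ΔT_a·ρ·cp/(η·t_res) = 97.1·1130·1824/(3893·265.217) = 193.837 s⁻²
γ̇_max = √193.837 = 13.9225 s⁻¹
Solve γ̇ = πDN/h for N: N_max = γ̇_max·h/(π·D) = 13.9225 × 0.00856 / (π × 0.0377) = 1.00624 rev/s = 60.3743 rpm

value=60.37 rpm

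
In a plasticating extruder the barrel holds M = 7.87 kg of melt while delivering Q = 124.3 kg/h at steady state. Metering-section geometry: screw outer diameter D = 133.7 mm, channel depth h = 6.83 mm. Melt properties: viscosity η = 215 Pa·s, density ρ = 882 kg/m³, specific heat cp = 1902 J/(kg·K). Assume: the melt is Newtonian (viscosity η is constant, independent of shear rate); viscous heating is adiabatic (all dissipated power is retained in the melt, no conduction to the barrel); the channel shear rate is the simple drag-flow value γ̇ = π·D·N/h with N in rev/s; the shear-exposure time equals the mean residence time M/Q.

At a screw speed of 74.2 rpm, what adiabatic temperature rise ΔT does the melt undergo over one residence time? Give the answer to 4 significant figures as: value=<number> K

value=169.0 K

Q_s = Q / 3600 = 124.3 / 3600 = 0.0345278 kg/s
Mean residence time: t_res = M/Q_s = 7.87 kg / 0.0345278 kg/s = 227.932 s
Convert to SI: D = 0.1337 m, h = 0.00683 m, N = 74.2/60 = 1.23667 rev/s
γ̇ = π D N / h = (π)(0.1337)(1.23667) / 0.00683 = 76.0525 s⁻¹
ΔT = η·γ̇²·t_res / (ρ·cp) = 215 · (76.0525)² · 227.932 / (882 · 1902) = 168.963 K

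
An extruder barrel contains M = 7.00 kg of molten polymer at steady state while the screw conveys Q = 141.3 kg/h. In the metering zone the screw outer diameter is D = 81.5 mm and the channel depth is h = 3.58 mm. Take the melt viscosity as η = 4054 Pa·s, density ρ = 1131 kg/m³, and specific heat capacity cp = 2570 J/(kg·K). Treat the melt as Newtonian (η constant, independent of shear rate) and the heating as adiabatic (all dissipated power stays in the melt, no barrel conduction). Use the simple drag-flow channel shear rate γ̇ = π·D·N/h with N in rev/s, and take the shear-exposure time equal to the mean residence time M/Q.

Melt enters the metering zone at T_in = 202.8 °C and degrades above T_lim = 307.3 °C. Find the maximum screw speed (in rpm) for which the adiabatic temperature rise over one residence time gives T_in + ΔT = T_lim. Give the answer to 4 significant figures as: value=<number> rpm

Convert throughput: Q = 141.3 kg/h = 141.3/3600 = 0.03925 kg/s
t_res = M / Q_s = 7.00 ÷ 0.03925 = 178.344 s
Geometry in SI: D = 81.5 mm → 0.0815 m, h = 3.58 mm → 0.00358 m
ΔT_a = T_lim − T_in = 307.3 − 202.8 = 104.5 K
γ̇_max² = ΔT_a·ρ·cp/(η·t_res) = 104.5·1131·2570/(4054·178.344) = 420.117 s⁻²
Take the square root: γ̇_max = √(420.117) = 20.4967 s⁻¹
N_max = γ̇_max·h / (π·D) = 20.4967 · 0.00358 / (π · 0.0815) = 0.28659 rev/s = 17.1954 rpm

value=17.20 rpm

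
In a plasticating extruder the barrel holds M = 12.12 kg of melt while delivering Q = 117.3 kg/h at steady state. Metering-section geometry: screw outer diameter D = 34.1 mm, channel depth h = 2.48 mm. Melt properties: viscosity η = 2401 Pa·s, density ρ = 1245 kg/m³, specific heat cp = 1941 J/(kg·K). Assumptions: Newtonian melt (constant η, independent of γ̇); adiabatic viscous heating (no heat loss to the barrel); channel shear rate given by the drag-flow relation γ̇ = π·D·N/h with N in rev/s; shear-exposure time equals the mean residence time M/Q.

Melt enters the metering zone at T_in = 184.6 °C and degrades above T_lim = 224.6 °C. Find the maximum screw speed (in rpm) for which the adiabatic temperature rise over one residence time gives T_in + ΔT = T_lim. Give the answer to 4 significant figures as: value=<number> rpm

value=14.45 rpm

Q_s = Q / 3600 = 117.3 / 3600 = 0.0325833 kg/s
t_res = M / Q_s = 12.12 ÷ 0.0325833 = 371.969 s
D = 34.1 mm = 0.0341 m;  h = 2.48 mm = 0.00248 m
ΔT_a = T_lim − T_in = 224.6 − 184.6 = 40 K
γ̇_max² = ΔT_a·ρ·cp/(η·t_res) = 40·1245·1941/(2401·371.969) = 108.232 s⁻²
γ̇_max = sqrt(108.232) = 10.4035 s⁻¹
Solve γ̇ = πDN/h for N: N_max = γ̇_max·h/(π·D) = 10.4035 × 0.00248 / (π × 0.0341) = 0.240838 rev/s = 14.4503 rpm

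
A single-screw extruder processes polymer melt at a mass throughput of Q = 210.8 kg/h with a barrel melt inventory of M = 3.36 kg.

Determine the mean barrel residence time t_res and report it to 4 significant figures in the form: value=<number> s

value=57.38 s

Q_s = Q / 3600 = 210.8 / 3600 = 0.0585556 kg/s
t_res = M / Q_s = 3.36 / 0.0585556 = 57.3814 s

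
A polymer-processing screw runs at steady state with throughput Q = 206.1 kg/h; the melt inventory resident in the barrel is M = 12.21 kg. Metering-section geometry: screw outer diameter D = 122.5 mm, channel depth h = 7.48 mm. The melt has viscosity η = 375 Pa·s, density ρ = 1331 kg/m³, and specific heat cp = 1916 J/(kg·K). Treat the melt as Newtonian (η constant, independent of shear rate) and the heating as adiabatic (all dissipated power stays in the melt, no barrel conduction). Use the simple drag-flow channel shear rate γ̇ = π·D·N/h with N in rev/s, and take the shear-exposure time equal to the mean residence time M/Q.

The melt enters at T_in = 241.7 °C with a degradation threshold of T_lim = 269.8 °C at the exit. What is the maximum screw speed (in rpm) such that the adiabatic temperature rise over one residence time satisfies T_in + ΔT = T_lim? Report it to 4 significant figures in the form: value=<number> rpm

value=34.91 rpm

Throughput in SI: Q_s = 206.1 kg/h ÷ 3600 s/h = 0.05725 kg/s
t_res = M / Q_s = 12.21 / 0.05725 = 213.275 s
D = 122.5 mm = 0.1225 m;  h = 7.48 mm = 0.00748 m
Allowable rise: ΔT_a = T_lim − T_in = 269.8 − 241.7 = 28.1 K
Invert ΔT = ηγ̇²t_res/(ρcp) for γ̇: γ̇_max² = ΔT_a ρ cp / (η t_res) = 28.1·1331·1916 / (375·213.275) = 896.001 s⁻²
γ̇_max = √896.001 = 29.9333 s⁻¹
Solve γ̇ = πDN/h for N: N_max = γ̇_max·h/(π·D) = 29.9333 × 0.00748 / (π × 0.1225) = 0.581795 rev/s = 34.9077 rpm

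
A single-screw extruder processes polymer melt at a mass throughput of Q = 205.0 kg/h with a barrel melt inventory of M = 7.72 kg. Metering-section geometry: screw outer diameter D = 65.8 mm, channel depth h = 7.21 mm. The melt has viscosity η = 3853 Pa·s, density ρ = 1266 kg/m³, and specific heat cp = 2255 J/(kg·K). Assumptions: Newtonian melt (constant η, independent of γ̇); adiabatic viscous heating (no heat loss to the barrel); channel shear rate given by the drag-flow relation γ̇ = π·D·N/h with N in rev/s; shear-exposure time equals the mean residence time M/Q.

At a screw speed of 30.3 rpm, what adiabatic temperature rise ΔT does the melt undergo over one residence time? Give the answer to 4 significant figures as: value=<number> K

Convert throughput: Q = 205.0 kg/h = 205.0/3600 = 0.0569444 kg/s
t_res = M / Q_s = 7.72 / 0.0569444 = 135.571 s
Geometry in metres: D = 65.8 mm → 0.0658 m, h = 7.21 mm → 0.00721 m; screw speed N = 30.3 rpm = 0.505 rev/s
γ̇ = π·D·N / h = π · 0.0658 · 0.505 / 0.00721 = 14.4788 s⁻¹
Adiabatic rise: ΔT = η γ̇² t_res / (ρ cp) = 3853·(14.4788)²·135.571 / (1266·2255) = 38.3573 K

value=38.36 K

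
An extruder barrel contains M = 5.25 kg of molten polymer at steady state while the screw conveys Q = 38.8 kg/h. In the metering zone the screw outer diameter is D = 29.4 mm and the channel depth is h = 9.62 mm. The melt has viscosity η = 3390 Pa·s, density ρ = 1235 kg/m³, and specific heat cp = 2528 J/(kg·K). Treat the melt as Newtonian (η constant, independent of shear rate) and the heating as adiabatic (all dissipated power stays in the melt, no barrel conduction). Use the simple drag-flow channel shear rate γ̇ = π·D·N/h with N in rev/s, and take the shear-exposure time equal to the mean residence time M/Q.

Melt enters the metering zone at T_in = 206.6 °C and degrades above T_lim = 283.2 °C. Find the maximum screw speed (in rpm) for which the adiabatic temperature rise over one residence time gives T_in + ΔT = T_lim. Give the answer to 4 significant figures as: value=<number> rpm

Throughput in SI: Q_s = 38.8 kg/h ÷ 3600 s/h = 0.0107778 kg/s
t_res = M / Q_s = 5.25 ÷ 0.0107778 = 487.113 s
Convert to metres: D = 0.0294 m, h = 0.00962 m
ΔT_a = T_lim − T_in = 283.2 − 206.6 = 76.6 K
γ̇_max² = ΔT_a·ρ·cp / (η·t_res) = [76.6 × 1235 × 2528] / [3390 × 487.113] = 144.825 s⁻²
γ̇_max = sqrt(144.825) = 12.0343 s⁻¹
Solve γ̇ = πDN/h for N: N_max = γ̇_max·h/(π·D) = 12.0343 × 0.00962 / (π × 0.0294) = 1.25343 rev/s = 75.2057 rpm

value=75.21 rpm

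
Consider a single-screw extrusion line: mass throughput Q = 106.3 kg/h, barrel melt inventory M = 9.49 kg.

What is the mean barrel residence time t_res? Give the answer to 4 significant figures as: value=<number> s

value=321.4 s

Q_s = Q / 3600 = 106.3 / 3600 = 0.0295278 kg/s
t_res = M / Q_s = 9.49 / 0.0295278 = 321.392 s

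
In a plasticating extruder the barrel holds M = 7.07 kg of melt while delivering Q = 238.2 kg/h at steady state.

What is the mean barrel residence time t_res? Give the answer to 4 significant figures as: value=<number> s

Throughput in SI: Q_s = 238.2 kg/h ÷ 3600 s/h = 0.0661667 kg/s
Mean residence time: t_res = M/Q_s = 7.07 kg / 0.0661667 kg/s = 106.851 s

value=106.9 s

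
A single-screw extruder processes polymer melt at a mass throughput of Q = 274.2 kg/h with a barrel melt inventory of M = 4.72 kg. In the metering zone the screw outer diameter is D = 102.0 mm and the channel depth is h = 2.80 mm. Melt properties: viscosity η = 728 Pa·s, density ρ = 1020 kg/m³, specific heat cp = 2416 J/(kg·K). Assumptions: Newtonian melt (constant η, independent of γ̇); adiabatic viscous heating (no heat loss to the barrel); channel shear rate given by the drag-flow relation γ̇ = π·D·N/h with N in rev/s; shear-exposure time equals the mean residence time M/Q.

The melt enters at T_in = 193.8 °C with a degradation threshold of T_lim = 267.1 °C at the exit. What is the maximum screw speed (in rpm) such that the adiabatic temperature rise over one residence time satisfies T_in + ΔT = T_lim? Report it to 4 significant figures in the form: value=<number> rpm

Convert throughput: Q = 274.2 kg/h = 274.2/3600 = 0.0761667 kg/s
Mean residence time: t_res = M/Q_s = 4.72 kg / 0.0761667 kg/s = 61.9694 s
Convert to metres: D = 0.102 m, h = 0.0028 m
Allowable rise: ΔT_a = T_lim − T_in = 267.1 − 193.8 = 73.3 K
Invert ΔT = ηγ̇²t_res/(ρcp) for γ̇: γ̇_max² = ΔT_a ρ cp / (η t_res) = 73.3·1020·2416 / (728·61.9694) = 4003.99 s⁻²
Take the square root: γ̇_max = √(4003.99) = 63.2771 s⁻¹
N_max = γ̇_max h / (πD) = 63.2771·0.0028/(π·0.102) = 0.55291 rev/s → ×60 = 33.1746 rpm

value=33.17 rpm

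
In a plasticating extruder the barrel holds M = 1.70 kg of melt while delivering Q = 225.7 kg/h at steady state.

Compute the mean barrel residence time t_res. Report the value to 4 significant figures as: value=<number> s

Throughput in SI: Q_s = 225.7 kg/h ÷ 3600 s/h = 0.0626944 kg/s
t_res = M / Q_s = 1.70 ÷ 0.0626944 = 27.1156 s

value=27.12 s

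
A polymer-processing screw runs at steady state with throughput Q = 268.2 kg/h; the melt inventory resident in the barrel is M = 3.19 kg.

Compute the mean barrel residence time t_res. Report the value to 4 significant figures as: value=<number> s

Throughput in SI: Q_s = 268.2 kg/h ÷ 3600 s/h = 0.0745 kg/s
t_res = M / Q_s = 3.19 ÷ 0.0745 = 42.8188 s

value=42.82 s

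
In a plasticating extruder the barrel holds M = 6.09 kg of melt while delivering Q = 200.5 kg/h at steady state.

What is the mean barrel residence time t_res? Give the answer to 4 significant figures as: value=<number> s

Convert throughput: Q = 200.5 kg/h = 200.5/3600 = 0.0556944 kg/s
t_res = M / Q_s = 6.09 / 0.0556944 = 109.347 s

value=109.3 s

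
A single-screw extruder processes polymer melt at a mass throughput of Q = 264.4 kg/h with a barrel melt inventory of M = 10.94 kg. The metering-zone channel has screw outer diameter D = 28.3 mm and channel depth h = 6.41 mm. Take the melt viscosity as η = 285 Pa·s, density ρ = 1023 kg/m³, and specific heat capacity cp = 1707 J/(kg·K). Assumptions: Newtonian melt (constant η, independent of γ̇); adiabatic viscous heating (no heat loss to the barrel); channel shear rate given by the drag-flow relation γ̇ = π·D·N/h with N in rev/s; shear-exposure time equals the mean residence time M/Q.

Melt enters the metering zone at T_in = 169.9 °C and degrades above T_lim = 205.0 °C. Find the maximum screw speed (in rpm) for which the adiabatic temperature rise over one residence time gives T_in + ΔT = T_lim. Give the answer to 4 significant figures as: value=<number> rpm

value=164.4 rpm

Q_s = Q / 3600 = 264.4 / 3600 = 0.0734444 kg/s
Mean residence time: t_res = M/Q_s = 10.94 kg / 0.0734444 kg/s = 148.956 s
D = 28.3 mm = 0.0283 m;  h = 6.41 mm = 0.00641 m
Allowable rise: ΔT_a = T_lim − T_in = 205.0 − 169.9 = 35.1 K
Invert ΔT = ηγ̇²t_res/(ρcp) for γ̇: γ̇_max² = ΔT_a ρ cp / (η t_res) = 35.1·1023·1707 / (285·148.956) = 1443.82 s⁻²
γ̇_max = sqrt(1443.82) = 37.9976 s⁻¹
Solve γ̇ = πDN/h for N: N_max = γ̇_max·h/(π·D) = 37.9976 × 0.00641 / (π × 0.0283) = 2.73954 rev/s = 164.373 rpm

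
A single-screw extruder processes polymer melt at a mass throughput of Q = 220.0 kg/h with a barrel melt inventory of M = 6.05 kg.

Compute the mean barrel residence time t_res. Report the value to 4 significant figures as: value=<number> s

Convert throughput: Q = 220.0 kg/h = 220.0/3600 = 0.0611111 kg/s
t_res = M / Q_s = 6.05 / 0.0611111 = 99 s

value=99.00 s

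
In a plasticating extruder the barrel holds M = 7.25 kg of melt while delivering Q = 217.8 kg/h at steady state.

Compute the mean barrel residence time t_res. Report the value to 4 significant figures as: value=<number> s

value=119.8 s

Q_s = Q / 3600 = 217.8 / 3600 = 0.0605 kg/s
Mean residence time: t_res = M/Q_s = 7.25 kg / 0.0605 kg/s = 119.835 s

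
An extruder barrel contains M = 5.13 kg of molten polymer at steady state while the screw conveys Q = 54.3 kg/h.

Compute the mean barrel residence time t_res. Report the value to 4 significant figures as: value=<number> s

value=340.1 s

Convert throughput: Q = 54.3 kg/h = 54.3/3600 = 0.0150833 kg/s
t_res = M / Q_s = 5.13 ÷ 0.0150833 = 340.11 s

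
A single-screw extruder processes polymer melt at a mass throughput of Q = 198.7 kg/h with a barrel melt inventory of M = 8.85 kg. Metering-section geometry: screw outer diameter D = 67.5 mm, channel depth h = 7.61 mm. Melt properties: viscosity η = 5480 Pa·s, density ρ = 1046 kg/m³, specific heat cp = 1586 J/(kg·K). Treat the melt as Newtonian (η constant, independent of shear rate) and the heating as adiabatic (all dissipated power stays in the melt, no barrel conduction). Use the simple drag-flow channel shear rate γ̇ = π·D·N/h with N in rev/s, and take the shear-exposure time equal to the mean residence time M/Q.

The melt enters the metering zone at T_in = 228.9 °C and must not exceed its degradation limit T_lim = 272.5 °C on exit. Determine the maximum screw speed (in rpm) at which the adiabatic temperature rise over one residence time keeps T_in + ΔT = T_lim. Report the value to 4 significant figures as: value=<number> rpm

Convert throughput: Q = 198.7 kg/h = 198.7/3600 = 0.0551944 kg/s
t_res = M / Q_s = 8.85 / 0.0551944 = 160.342 s
D = 67.5 mm = 0.0675 m;  h = 7.61 mm = 0.00761 m
ΔT_a = T_lim − T_in = 272.5 °C − 228.9 °C = 43.6 K
Invert ΔT = ηγ̇²t_res/(ρcp) for γ̇: γ̇_max² = ΔT_a ρ cp / (η t_res) = 43.6·1046·1586 / (5480·160.342) = 82.3176 s⁻²
Take the square root: γ̇_max = √(82.3176) = 9.07291 s⁻¹
N_max = γ̇_max·h / (π·D) = 9.07291 · 0.00761 / (π · 0.0675) = 0.325595 rev/s = 19.5357 rpm

value=19.54 rpm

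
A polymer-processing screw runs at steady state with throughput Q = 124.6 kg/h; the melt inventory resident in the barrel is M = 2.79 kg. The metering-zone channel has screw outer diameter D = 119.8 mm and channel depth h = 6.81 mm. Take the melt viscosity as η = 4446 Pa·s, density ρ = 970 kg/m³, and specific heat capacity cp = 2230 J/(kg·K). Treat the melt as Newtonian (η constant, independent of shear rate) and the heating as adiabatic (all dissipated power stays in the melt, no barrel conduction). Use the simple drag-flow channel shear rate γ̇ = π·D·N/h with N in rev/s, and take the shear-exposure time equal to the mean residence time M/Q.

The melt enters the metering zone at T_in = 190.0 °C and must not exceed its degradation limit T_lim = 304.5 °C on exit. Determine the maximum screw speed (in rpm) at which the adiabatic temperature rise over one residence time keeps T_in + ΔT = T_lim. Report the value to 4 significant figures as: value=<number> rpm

value=28.54 rpm

Throughput in SI: Q_s = 124.6 kg/h ÷ 3600 s/h = 0.0346111 kg/s
t_res = M / Q_s = 2.79 ÷ 0.0346111 = 80.61 s
Convert to metres: D = 0.1198 m, h = 0.00681 m
ΔT_a = T_lim − T_in = 304.5 °C − 190.0 °C = 114.5 K
γ̇_max² = ΔT_a·ρ·cp / (η·t_res) = [114.5 × 970 × 2230] / [4446 × 80.61] = 691.073 s⁻²
Take the square root: γ̇_max = √(691.073) = 26.2883 s⁻¹
N_max = γ̇_max·h / (π·D) = 26.2883 · 0.00681 / (π · 0.1198) = 0.475666 rev/s = 28.54 rpm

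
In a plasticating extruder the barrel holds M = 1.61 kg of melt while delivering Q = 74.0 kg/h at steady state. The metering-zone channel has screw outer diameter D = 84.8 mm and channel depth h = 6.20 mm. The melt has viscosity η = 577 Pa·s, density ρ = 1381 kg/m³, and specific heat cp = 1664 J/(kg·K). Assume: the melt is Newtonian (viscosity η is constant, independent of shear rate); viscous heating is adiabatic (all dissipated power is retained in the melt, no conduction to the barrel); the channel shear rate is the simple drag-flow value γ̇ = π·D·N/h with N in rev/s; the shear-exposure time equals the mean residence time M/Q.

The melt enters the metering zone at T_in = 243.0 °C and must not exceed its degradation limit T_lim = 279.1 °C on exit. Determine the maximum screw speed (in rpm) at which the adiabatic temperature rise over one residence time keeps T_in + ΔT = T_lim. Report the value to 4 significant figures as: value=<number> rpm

Q_s = Q / 3600 = 74.0 / 3600 = 0.0205556 kg/s
t_res = M / Q_s = 1.61 / 0.0205556 = 78.3243 s
Convert to metres: D = 0.0848 m, h = 0.0062 m
Allowable rise: ΔT_a = T_lim − T_in = 279.1 − 243.0 = 36.1 K
γ̇_max² = ΔT_a·ρ·cp / (η·t_res) = [36.1 × 1381 × 1664] / [577 × 78.3243] = 1835.62 s⁻²
γ̇_max = sqrt(1835.62) = 42.8441 s⁻¹
Solve γ̇ = πDN/h for N: N_max = γ̇_max·h/(π·D) = 42.8441 × 0.0062 / (π × 0.0848) = 0.997096 rev/s = 59.8257 rpm

value=59.83 rpm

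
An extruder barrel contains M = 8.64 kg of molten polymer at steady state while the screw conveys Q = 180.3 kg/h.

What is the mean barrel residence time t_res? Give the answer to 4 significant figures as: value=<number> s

value=172.5 s

Convert throughput: Q = 180.3 kg/h = 180.3/3600 = 0.0500833 kg/s
t_res = M / Q_s = 8.64 ÷ 0.0500833 = 172.512 s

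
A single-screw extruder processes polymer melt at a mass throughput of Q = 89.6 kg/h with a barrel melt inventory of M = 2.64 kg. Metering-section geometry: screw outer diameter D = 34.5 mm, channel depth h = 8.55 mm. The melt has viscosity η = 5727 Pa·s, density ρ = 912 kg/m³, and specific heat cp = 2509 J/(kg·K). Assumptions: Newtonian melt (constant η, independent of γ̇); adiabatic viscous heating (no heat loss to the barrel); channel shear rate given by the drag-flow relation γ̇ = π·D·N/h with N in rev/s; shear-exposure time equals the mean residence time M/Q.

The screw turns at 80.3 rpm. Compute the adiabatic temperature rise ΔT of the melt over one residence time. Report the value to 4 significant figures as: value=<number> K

value=76.41 K

Convert throughput: Q = 89.6 kg/h = 89.6/3600 = 0.0248889 kg/s
Mean residence time: t_res = M/Q_s = 2.64 kg / 0.0248889 kg/s = 106.071 s
Convert to SI: D = 0.0345 m, h = 0.00855 m, N = 80.3/60 = 1.33833 rev/s
γ̇ = π D N / h = (π)(0.0345)(1.33833) / 0.00855 = 16.9655 s⁻¹
Adiabatic rise: ΔT = η γ̇² t_res / (ρ cp) = 5727·(16.9655)²·106.071 / (912·2509) = 76.4125 K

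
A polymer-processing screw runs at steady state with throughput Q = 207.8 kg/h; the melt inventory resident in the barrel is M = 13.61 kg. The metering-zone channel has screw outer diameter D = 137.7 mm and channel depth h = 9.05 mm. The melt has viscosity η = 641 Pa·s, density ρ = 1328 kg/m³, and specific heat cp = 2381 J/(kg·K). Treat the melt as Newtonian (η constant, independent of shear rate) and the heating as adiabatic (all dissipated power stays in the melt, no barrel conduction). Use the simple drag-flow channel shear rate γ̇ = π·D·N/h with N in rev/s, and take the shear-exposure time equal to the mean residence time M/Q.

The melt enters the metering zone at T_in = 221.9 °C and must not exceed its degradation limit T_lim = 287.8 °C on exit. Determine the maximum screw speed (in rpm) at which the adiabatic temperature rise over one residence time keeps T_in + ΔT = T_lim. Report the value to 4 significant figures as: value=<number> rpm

value=46.61 rpm

Throughput in SI: Q_s = 207.8 kg/h ÷ 3600 s/h = 0.0577222 kg/s
t_res = M / Q_s = 13.61 / 0.0577222 = 235.784 s
Convert to metres: D = 0.1377 m, h = 0.00905 m
ΔT_a = T_lim − T_in = 287.8 °C − 221.9 °C = 65.9 K
Invert ΔT = ηγ̇²t_res/(ρcp) for γ̇: γ̇_max² = ΔT_a ρ cp / (η t_res) = 65.9·1328·2381 / (641·235.784) = 1378.7 s⁻²
Take the square root: γ̇_max = √(1378.7) = 37.1308 s⁻¹
N_max = γ̇_max·h / (π·D) = 37.1308 · 0.00905 / (π · 0.1377) = 0.776783 rev/s = 46.607 rpm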